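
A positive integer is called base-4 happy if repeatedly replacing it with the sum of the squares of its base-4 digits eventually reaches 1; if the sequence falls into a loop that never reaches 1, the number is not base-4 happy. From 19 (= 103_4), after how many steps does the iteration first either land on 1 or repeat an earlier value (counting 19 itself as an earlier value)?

4

19 = (1,0,3)_4 → 1² + 0² + 3² = 1 + 0 + 9 = 10
10 = (2,2)_4 → 2² + 2² = 4 + 4 = 8
8 = (2,0)_4 → 2² + 0² = 4 + 0 = 4
4 = (1,0)_4 → 1² + 0² = 1 + 0 = 1  — reached 1.
That took 4 steps.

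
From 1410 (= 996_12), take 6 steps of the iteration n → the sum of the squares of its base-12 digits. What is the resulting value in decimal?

128

1410 = (9,9,6)_12 → 9² + 9² + 6² = 81 + 81 + 36 = 198
198 = (1,4,6)_12 → 1² + 4² + 6² = 1 + 16 + 36 = 53
53 = (4,5)_12 → 4² + 5² = 16 + 25 = 41
41 = (3,5)_12 → 3² + 5² = 9 + 25 = 34
34 = (2,10)_12 → 2² + 10² = 4 + 100 = 104
104 = (8,8)_12 → 8² + 8² = 64 + 64 = 128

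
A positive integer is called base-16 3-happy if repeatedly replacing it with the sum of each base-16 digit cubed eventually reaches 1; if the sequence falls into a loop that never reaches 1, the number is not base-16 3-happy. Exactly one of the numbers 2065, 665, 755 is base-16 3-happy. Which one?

2065

2065: 2065 → 514 → 16 → 1  — reaches 1 (base-16 3-happy)
665: 665 → 1466 → 2456 → 1970 → 1682 → 953 → 2087 → 863 → 3527 → 4268 → 2729 → 2729  — repeats 2729 (not base-16 3-happy)
755: 755 → 3410 → 2330 → 1730 → 1952 → 1343 → 3527 → 4268 → 2729 → 2729  — repeats 2729 (not base-16 3-happy)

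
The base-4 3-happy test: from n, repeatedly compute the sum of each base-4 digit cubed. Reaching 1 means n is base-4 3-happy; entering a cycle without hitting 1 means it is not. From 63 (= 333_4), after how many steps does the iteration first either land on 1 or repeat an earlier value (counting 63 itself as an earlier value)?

6

63 = (3,3,3)_4 → 81
81 = (1,1,0,1)_4 → 3
3 = (3)_4 → 27
27 = (1,2,3)_4 → 36
36 = (2,1,0)_4 → 9
9 = (2,1)_4 → 9  — 9 repeats.
That took 6 steps.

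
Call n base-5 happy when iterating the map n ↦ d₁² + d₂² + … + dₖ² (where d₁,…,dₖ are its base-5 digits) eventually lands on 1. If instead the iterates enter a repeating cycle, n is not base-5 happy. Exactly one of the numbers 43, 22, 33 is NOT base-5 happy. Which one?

22

43: 43 → 19 → 25 → 1  — reaches 1 (base-5 happy)
22: 22 → 20 → 16 → 10 → 4 → 16  — repeats 16 (not base-5 happy)
33: 33 → 11 → 5 → 1  — reaches 1 (base-5 happy)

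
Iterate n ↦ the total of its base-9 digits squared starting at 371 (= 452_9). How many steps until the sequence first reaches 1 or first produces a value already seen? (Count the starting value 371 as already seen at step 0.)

371 = (4,5,2)_9 → 4² + 5² + 2² = 16 + 25 + 4 = 45
45 = (5,0)_9 → 5² + 0² = 25 + 0 = 25
25 = (2,7)_9 → 2² + 7² = 4 + 49 = 53
53 = (5,8)_9 → 5² + 8² = 25 + 64 = 89
89 = (1,0,8)_9 → 1² + 0² + 8² = 1 + 0 + 64 = 65
65 = (7,2)_9 → 7² + 2² = 49 + 4 = 53  — 53 repeats.
That took 6 steps.

6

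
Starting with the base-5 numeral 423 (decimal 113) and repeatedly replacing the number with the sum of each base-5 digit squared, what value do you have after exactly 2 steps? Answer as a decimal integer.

113 = (4,2,3)_5 → 4² + 2² + 3² = 29
29 = (1,0,4)_5 → 1² + 0² + 4² = 17

17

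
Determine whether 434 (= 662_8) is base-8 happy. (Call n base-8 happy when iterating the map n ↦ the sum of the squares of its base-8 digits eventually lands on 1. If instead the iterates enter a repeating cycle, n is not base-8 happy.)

base-8 happy

434 = (6,6,2)_8 → 6² + 6² + 2² = 76
76 = (1,1,4)_8 → 1² + 1² + 4² = 18
18 = (2,2)_8 → 2² + 2² = 8
8 = (1,0)_8 → 1² + 0² = 1  — reached 1.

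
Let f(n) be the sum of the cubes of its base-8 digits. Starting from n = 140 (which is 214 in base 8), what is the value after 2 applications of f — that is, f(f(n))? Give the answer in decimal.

140 = (2,1,4)_8 → 2³ + 1³ + 4³ = 73
73 = (1,1,1)_8 → 1³ + 1³ + 1³ = 3

3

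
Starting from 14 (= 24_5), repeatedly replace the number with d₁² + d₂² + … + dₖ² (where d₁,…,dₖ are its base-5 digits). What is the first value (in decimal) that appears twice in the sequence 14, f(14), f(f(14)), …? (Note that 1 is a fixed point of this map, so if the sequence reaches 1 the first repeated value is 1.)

16

14 = (2,4)_5 → 2² + 4² = 4 + 16 = 20
20 = (4,0)_5 → 4² + 0² = 16 + 0 = 16
16 = (3,1)_5 → 3² + 1² = 9 + 1 = 10
10 = (2,0)_5 → 2² + 0² = 4 + 0 = 4
4 = (4)_5 → 4² = 16  — 16 already appeared earlier.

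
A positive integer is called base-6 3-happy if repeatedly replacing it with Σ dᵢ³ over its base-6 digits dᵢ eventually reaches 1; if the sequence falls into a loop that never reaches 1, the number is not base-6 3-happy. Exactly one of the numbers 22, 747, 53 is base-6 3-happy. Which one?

22: 22 → 91 → 36 → 1  — reaches 1 (base-6 3-happy)
747: 747 → 126 → 54 → 28 → 128 → 62 → 73 → 9 → 28  — repeats 28 (not base-6 3-happy)
53: 53 → 134 → 99 → 99  — repeats 99 (not base-6 3-happy)

22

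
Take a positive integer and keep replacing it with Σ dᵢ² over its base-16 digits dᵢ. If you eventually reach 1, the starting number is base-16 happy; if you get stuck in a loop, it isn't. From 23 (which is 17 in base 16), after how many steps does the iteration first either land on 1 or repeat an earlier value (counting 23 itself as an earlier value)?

23 = (1,7)_16 → 50
50 = (3,2)_16 → 13
13 = (13)_16 → 169
169 = (10,9)_16 → 181
181 = (11,5)_16 → 146
146 = (9,2)_16 → 85
85 = (5,5)_16 → 50  — 50 repeats.
That took 7 steps.

7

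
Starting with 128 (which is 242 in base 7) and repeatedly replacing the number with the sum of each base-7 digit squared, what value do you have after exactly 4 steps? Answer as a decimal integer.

40

128 = (2,4,2)_7 → 2² + 4² + 2² = 4 + 16 + 4 = 24
24 = (3,3)_7 → 3² + 3² = 9 + 9 = 18
18 = (2,4)_7 → 2² + 4² = 4 + 16 = 20
20 = (2,6)_7 → 2² + 6² = 4 + 36 = 40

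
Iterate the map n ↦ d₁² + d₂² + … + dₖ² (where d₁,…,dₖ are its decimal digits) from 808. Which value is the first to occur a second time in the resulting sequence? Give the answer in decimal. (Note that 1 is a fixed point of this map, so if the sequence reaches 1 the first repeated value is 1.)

808 → 8² + 0² + 8² = 128
128 → 1² + 2² + 8² = 69
69 → 6² + 9² = 117
117 → 1² + 1² + 7² = 51
51 → 5² + 1² = 26
26 → 2² + 6² = 40
40 → 4² + 0² = 16
16 → 1² + 6² = 37
37 → 3² + 7² = 58
58 → 5² + 8² = 89
89 → 8² + 9² = 145
145 → 1² + 4² + 5² = 42
42 → 4² + 2² = 20
20 → 2² + 0² = 4
4 → 4² = 16  — 16 already appeared earlier.

16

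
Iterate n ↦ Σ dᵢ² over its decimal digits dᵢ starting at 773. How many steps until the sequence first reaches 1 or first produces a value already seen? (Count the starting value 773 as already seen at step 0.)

773 → 7² + 7² + 3² = 49 + 49 + 9 = 107
107 → 1² + 0² + 7² = 1 + 0 + 49 = 50
50 → 5² + 0² = 25 + 0 = 25
25 → 2² + 5² = 4 + 25 = 29
29 → 2² + 9² = 4 + 81 = 85
85 → 8² + 5² = 64 + 25 = 89
89 → 8² + 9² = 64 + 81 = 145
145 → 1² + 4² + 5² = 1 + 16 + 25 = 42
42 → 4² + 2² = 16 + 4 = 20
20 → 2² + 0² = 4 + 0 = 4
4 → 4² = 16
16 → 1² + 6² = 1 + 36 = 37
37 → 3² + 7² = 9 + 49 = 58
58 → 5² + 8² = 25 + 64 = 89  — 89 repeats.
That took 14 steps.

14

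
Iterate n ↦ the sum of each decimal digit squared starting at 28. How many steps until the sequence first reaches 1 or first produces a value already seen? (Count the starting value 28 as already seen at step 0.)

28 → 2² + 8² = 68
68 → 6² + 8² = 100
100 → 1² + 0² + 0² = 1  — reached 1.
That took 3 steps.

3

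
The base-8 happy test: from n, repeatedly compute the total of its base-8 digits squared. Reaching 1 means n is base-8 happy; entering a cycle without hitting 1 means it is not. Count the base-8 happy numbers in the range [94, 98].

94: 94 → 46 → 61 → 74 → 6 → 36 → 32 → 16 → 4 → 16  (repeats 16)
95: 95 → 59 → 58 → 53 → 61 → 74 → 6 → 36 → 32 → 16 → 4 → 16  (repeats 16)
96: 96 → 17 → 5 → 25 → 10 → 5  (repeats 5)
97: 97 → 18 → 8 → 1  (reaches 1)
98: 98 → 21 → 29 → 34 → 20 → 20  (repeats 20)
base-8 happy: 97

1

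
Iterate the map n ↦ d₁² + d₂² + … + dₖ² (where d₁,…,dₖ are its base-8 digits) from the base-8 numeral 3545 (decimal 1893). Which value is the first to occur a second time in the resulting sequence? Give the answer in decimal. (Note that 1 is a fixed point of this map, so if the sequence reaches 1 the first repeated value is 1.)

1893 = (3,5,4,5)_8 → 3² + 5² + 4² + 5² = 75
75 = (1,1,3)_8 → 1² + 1² + 3² = 11
11 = (1,3)_8 → 1² + 3² = 10
10 = (1,2)_8 → 1² + 2² = 5
5 = (5)_8 → 5² = 25
25 = (3,1)_8 → 3² + 1² = 10  — 10 already appeared earlier.

10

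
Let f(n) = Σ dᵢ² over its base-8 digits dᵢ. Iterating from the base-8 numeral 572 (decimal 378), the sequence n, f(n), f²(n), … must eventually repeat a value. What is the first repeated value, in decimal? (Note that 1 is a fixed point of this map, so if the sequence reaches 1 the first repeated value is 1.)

378 = (5,7,2)_8 → 5² + 7² + 2² = 25 + 49 + 4 = 78
78 = (1,1,6)_8 → 1² + 1² + 6² = 1 + 1 + 36 = 38
38 = (4,6)_8 → 4² + 6² = 16 + 36 = 52
52 = (6,4)_8 → 6² + 4² = 36 + 16 = 52  — 52 already appeared earlier.

52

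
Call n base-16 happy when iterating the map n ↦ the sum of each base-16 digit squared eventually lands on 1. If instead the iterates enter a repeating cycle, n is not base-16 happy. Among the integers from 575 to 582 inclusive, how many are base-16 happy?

4

575: 575 → 238 → 392 → 129 → 65 → 17 → 2 → 4 → 16 → 1  — base-16 happy
576: 576 → 20 → 17 → 2 → 4 → 16 → 1  — base-16 happy
577: 577 → 21 → 26 → 101 → 61 → 178 → 125 → 218 → 269 → 170 → 200 → 208 → 169 → 181 → 146 → 85 → 50 → 13 → 169  — not base-16 happy
578: 578 → 24 → 65 → 17 → 2 → 4 → 16 → 1  — base-16 happy
579: 579 → 29 → 170 → 200 → 208 → 169 → 181 → 146 → 85 → 50 → 13 → 169  — not base-16 happy
580: 580 → 36 → 20 → 17 → 2 → 4 → 16 → 1  — base-16 happy
581: 581 → 45 → 173 → 269 → 170 → 200 → 208 → 169 → 181 → 146 → 85 → 50 → 13 → 169  — not base-16 happy
582: 582 → 56 → 73 → 97 → 37 → 29 → 170 → 200 → 208 → 169 → 181 → 146 → 85 → 50 → 13 → 169  — not base-16 happy
base-16 happy: 575, 576, 578, 580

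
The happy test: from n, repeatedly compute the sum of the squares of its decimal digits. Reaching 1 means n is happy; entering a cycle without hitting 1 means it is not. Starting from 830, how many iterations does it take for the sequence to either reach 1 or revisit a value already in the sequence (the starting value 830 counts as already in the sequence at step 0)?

10

830 → 73
73 → 58
58 → 89
89 → 145
145 → 42
42 → 20
20 → 4
4 → 16
16 → 37
37 → 58  — 58 repeats.
That took 10 steps.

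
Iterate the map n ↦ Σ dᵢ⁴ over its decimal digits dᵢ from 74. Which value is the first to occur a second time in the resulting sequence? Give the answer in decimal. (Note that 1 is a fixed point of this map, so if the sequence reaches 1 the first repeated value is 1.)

4338

74 → 2657
2657 → 4338
4338 → 4514
4514 → 1138
1138 → 4179
4179 → 9219
9219 → 13139
13139 → 6725
6725 → 4338  — 4338 already appeared earlier.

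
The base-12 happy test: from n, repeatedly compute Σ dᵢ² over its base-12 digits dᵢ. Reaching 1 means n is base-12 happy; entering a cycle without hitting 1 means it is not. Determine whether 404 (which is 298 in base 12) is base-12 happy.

404 = (2,9,8)_12 → 2² + 9² + 8² = 149
149 = (1,0,5)_12 → 1² + 0² + 5² = 26
26 = (2,2)_12 → 2² + 2² = 8
8 = (8)_12 → 8² = 64
64 = (5,4)_12 → 5² + 4² = 41
41 = (3,5)_12 → 3² + 5² = 34
34 = (2,10)_12 → 2² + 10² = 104
104 = (8,8)_12 → 8² + 8² = 128
128 = (10,8)_12 → 10² + 8² = 164
164 = (1,1,8)_12 → 1² + 1² + 8² = 66
66 = (5,6)_12 → 5² + 6² = 61
61 = (5,1)_12 → 5² + 1² = 26  — 26 already seen; the sequence cycles without reaching 1.

not base-12 happy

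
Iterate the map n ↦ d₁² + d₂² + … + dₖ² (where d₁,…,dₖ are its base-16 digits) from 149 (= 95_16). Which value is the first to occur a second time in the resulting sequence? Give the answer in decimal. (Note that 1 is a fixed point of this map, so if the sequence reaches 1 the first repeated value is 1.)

149 = (9,5)_16 → 9² + 5² = 106
106 = (6,10)_16 → 6² + 10² = 136
136 = (8,8)_16 → 8² + 8² = 128
128 = (8,0)_16 → 8² + 0² = 64
64 = (4,0)_16 → 4² + 0² = 16
16 = (1,0)_16 → 1² + 0² = 1  — reached the fixed point 1.
1 → 1, so 1 is the first repeated value.

1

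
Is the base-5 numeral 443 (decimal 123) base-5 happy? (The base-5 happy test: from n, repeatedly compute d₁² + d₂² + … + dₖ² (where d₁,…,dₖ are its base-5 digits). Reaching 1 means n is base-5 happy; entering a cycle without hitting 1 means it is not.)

123 = (4,4,3)_5 → 4² + 4² + 3² = 41
41 = (1,3,1)_5 → 1² + 3² + 1² = 11
11 = (2,1)_5 → 2² + 1² = 5
5 = (1,0)_5 → 1² + 0² = 1  — reached 1.

base-5 happy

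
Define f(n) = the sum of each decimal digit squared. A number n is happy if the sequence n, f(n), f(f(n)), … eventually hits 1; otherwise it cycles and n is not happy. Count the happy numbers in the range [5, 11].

5: 5 → 25 → 29 → 85 → 89 → 145 → 42 → 20 → 4 → 16 → 37 → 58 → 89  — not happy
6: 6 → 36 → 45 → 41 → 17 → 50 → 25 → 29 → 85 → 89 → 145 → 42 → 20 → 4 → 16 → 37 → 58 → 89  — not happy
7: 7 → 49 → 97 → 130 → 10 → 1  — happy
8: 8 → 64 → 52 → 29 → 85 → 89 → 145 → 42 → 20 → 4 → 16 → 37 → 58 → 89  — not happy
9: 9 → 81 → 65 → 61 → 37 → 58 → 89 → 145 → 42 → 20 → 4 → 16 → 37  — not happy
10: 10 → 1  — happy
11: 11 → 2 → 4 → 16 → 37 → 58 → 89 → 145 → 42 → 20 → 4  — not happy
happy: 7, 10

2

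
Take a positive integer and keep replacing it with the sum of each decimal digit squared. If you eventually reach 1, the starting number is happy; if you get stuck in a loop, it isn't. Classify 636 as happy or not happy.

636 → 6² + 3² + 6² = 81
81 → 8² + 1² = 65
65 → 6² + 5² = 61
61 → 6² + 1² = 37
37 → 3² + 7² = 58
58 → 5² + 8² = 89
89 → 8² + 9² = 145
145 → 1² + 4² + 5² = 42
42 → 4² + 2² = 20
20 → 2² + 0² = 4
4 → 4² = 16
16 → 1² + 6² = 37  — 37 already seen; the sequence cycles without reaching 1.

not happy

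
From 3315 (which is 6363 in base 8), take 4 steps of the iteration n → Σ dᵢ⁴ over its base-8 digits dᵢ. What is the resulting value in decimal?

1313

3315 = (6,3,6,3)_8 → 6⁴ + 3⁴ + 6⁴ + 3⁴ = 1296 + 81 + 1296 + 81 = 2754
2754 = (5,3,0,2)_8 → 5⁴ + 3⁴ + 0⁴ + 2⁴ = 625 + 81 + 0 + 16 = 722
722 = (1,3,2,2)_8 → 1⁴ + 3⁴ + 2⁴ + 2⁴ = 1 + 81 + 16 + 16 = 114
114 = (1,6,2)_8 → 1⁴ + 6⁴ + 2⁴ = 1 + 1296 + 16 = 1313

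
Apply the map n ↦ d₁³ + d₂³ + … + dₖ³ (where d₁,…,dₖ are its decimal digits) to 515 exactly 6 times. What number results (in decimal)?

371

515 → 5³ + 1³ + 5³ = 125 + 1 + 125 = 251
251 → 2³ + 5³ + 1³ = 8 + 125 + 1 = 134
134 → 1³ + 3³ + 4³ = 1 + 27 + 64 = 92
92 → 9³ + 2³ = 729 + 8 = 737
737 → 7³ + 3³ + 7³ = 343 + 27 + 343 = 713
713 → 7³ + 1³ + 3³ = 343 + 1 + 27 = 371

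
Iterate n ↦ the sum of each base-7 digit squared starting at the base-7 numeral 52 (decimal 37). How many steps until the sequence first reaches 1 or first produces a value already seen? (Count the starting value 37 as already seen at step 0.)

37 = (5,2)_7 → 5² + 2² = 25 + 4 = 29
29 = (4,1)_7 → 4² + 1² = 16 + 1 = 17
17 = (2,3)_7 → 2² + 3² = 4 + 9 = 13
13 = (1,6)_7 → 1² + 6² = 1 + 36 = 37  — 37 repeats.
That took 4 steps.

4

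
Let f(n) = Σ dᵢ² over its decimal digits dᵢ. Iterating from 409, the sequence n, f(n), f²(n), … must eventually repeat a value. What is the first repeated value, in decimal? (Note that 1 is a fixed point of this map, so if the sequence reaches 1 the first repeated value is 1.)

409 → 4² + 0² + 9² = 97
97 → 9² + 7² = 130
130 → 1² + 3² + 0² = 10
10 → 1² + 0² = 1  — reached the fixed point 1.
1 → 1, so 1 is the first repeated value.

1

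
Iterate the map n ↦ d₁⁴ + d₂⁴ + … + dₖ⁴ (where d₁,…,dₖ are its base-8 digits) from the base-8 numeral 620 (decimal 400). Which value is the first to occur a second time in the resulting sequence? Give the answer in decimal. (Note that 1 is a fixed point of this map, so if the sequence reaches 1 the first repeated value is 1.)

400 = (6,2,0)_8 → 6⁴ + 2⁴ + 0⁴ = 1312
1312 = (2,4,4,0)_8 → 2⁴ + 4⁴ + 4⁴ + 0⁴ = 528
528 = (1,0,2,0)_8 → 1⁴ + 0⁴ + 2⁴ + 0⁴ = 17
17 = (2,1)_8 → 2⁴ + 1⁴ = 17  — 17 already appeared earlier.

17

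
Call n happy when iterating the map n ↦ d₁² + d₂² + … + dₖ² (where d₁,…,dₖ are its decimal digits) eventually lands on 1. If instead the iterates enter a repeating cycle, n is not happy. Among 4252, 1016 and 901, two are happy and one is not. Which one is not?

4252: 4252 → 49 → 97 → 130 → 10 → 1  — reaches 1 (happy)
1016: 1016 → 38 → 73 → 58 → 89 → 145 → 42 → 20 → 4 → 16 → 37 → 58  — repeats 58 (not happy)
901: 901 → 82 → 68 → 100 → 1  — reaches 1 (happy)

1016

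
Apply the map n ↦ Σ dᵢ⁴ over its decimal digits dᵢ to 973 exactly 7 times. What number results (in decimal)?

4114

973 → 9⁴ + 7⁴ + 3⁴ = 6561 + 2401 + 81 = 9043
9043 → 9⁴ + 0⁴ + 4⁴ + 3⁴ = 6561 + 0 + 256 + 81 = 6898
6898 → 6⁴ + 8⁴ + 9⁴ + 8⁴ = 1296 + 4096 + 6561 + 4096 = 16049
16049 → 1⁴ + 6⁴ + 0⁴ + 4⁴ + 9⁴ = 1 + 1296 + 0 + 256 + 6561 = 8114
8114 → 8⁴ + 1⁴ + 1⁴ + 4⁴ = 4096 + 1 + 1 + 256 = 4354
4354 → 4⁴ + 3⁴ + 5⁴ + 4⁴ = 256 + 81 + 625 + 256 = 1218
1218 → 1⁴ + 2⁴ + 1⁴ + 8⁴ = 1 + 16 + 1 + 4096 = 4114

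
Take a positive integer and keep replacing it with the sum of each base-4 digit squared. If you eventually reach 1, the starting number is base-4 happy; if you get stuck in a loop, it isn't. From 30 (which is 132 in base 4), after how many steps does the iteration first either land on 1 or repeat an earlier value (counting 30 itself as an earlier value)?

6

30 = (1,3,2)_4 → 1² + 3² + 2² = 1 + 9 + 4 = 14
14 = (3,2)_4 → 3² + 2² = 9 + 4 = 13
13 = (3,1)_4 → 3² + 1² = 9 + 1 = 10
10 = (2,2)_4 → 2² + 2² = 4 + 4 = 8
8 = (2,0)_4 → 2² + 0² = 4 + 0 = 4
4 = (1,0)_4 → 1² + 0² = 1 + 0 = 1  — reached 1.
That took 6 steps.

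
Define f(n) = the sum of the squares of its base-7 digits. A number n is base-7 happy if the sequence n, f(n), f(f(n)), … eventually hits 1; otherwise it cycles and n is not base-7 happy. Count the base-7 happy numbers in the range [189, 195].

189: 189 → 45 → 45  — not base-7 happy
190: 190 → 46 → 52 → 10 → 10  — not base-7 happy
191: 191 → 49 → 1  — base-7 happy
192: 192 → 54 → 26 → 34 → 52 → 10 → 10  — not base-7 happy
193: 193 → 61 → 27 → 45 → 45  — not base-7 happy
194: 194 → 70 → 10 → 10  — not base-7 happy
195: 195 → 81 → 33 → 41 → 61 → 27 → 45 → 45  — not base-7 happy
base-7 happy: 191

1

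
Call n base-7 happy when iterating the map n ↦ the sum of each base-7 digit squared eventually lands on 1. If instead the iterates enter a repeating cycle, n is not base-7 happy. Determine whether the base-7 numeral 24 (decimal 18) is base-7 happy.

18 = (2,4)_7 → 2² + 4² = 20
20 = (2,6)_7 → 2² + 6² = 40
40 = (5,5)_7 → 5² + 5² = 50
50 = (1,0,1)_7 → 1² + 0² + 1² = 2
2 = (2)_7 → 2² = 4
4 = (4)_7 → 4² = 16
16 = (2,2)_7 → 2² + 2² = 8
8 = (1,1)_7 → 1² + 1² = 2  — 2 already seen; the sequence cycles without reaching 1.

not base-7 happy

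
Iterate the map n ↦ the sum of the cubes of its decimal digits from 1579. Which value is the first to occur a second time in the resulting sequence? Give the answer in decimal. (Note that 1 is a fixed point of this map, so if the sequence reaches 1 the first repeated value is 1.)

1579 → 1198
1198 → 1243
1243 → 100
100 → 1  — reached the fixed point 1.
1 → 1, so 1 is the first repeated value.

1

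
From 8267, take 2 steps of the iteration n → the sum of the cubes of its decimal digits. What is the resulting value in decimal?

8267 → 8³ + 2³ + 6³ + 7³ = 1079
1079 → 1³ + 0³ + 7³ + 9³ = 1073

1073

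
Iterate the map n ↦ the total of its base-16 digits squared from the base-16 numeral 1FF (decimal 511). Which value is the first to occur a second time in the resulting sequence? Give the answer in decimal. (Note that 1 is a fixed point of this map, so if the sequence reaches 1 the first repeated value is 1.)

511 = (1,15,15)_16 → 1² + 15² + 15² = 451
451 = (1,12,3)_16 → 1² + 12² + 3² = 154
154 = (9,10)_16 → 9² + 10² = 181
181 = (11,5)_16 → 11² + 5² = 146
146 = (9,2)_16 → 9² + 2² = 85
85 = (5,5)_16 → 5² + 5² = 50
50 = (3,2)_16 → 3² + 2² = 13
13 = (13)_16 → 13² = 169
169 = (10,9)_16 → 10² + 9² = 181  — 181 already appeared earlier.

181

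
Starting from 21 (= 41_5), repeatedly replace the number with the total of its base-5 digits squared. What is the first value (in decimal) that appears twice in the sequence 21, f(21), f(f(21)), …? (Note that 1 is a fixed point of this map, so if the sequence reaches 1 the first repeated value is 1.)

21 = (4,1)_5 → 4² + 1² = 17
17 = (3,2)_5 → 3² + 2² = 13
13 = (2,3)_5 → 2² + 3² = 13  — 13 already appeared earlier.

13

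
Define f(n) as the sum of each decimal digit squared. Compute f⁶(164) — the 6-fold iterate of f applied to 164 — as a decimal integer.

164 → 53
53 → 34
34 → 25
25 → 29
29 → 85
85 → 89

89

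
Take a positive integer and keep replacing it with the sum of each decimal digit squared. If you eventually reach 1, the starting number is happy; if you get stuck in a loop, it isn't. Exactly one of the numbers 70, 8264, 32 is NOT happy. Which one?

8264

70: 70 → 49 → 97 → 130 → 10 → 1  — reaches 1 (happy)
8264: 8264 → 120 → 5 → 25 → 29 → 85 → 89 → 145 → 42 → 20 → 4 → 16 → 37 → 58 → 89  — repeats 89 (not happy)
32: 32 → 13 → 10 → 1  — reaches 1 (happy)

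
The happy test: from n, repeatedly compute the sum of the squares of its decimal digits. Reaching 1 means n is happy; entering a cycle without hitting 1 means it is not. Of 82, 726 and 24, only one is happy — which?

82: 82 → 68 → 100 → 1  — reaches 1 (happy)
726: 726 → 89 → 145 → 42 → 20 → 4 → 16 → 37 → 58 → 89  — repeats 89 (not happy)
24: 24 → 20 → 4 → 16 → 37 → 58 → 89 → 145 → 42 → 20  — repeats 20 (not happy)

82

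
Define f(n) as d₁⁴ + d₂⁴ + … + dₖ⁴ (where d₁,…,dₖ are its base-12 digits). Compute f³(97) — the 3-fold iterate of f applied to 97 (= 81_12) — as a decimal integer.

97 = (8,1)_12 → 8⁴ + 1⁴ = 4096 + 1 = 4097
4097 = (2,4,5,5)_12 → 2⁴ + 4⁴ + 5⁴ + 5⁴ = 16 + 256 + 625 + 625 = 1522
1522 = (10,6,10)_12 → 10⁴ + 6⁴ + 10⁴ = 10000 + 1296 + 10000 = 21296

21296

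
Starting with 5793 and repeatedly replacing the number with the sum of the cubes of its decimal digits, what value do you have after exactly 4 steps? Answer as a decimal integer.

5793 → 5³ + 7³ + 9³ + 3³ = 125 + 343 + 729 + 27 = 1224
1224 → 1³ + 2³ + 2³ + 4³ = 1 + 8 + 8 + 64 = 81
81 → 8³ + 1³ = 512 + 1 = 513
513 → 5³ + 1³ + 3³ = 125 + 1 + 27 = 153

153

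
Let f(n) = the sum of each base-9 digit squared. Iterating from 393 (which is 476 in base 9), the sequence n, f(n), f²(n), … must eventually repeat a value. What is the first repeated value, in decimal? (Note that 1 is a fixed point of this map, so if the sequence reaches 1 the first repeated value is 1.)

393 = (4,7,6)_9 → 4² + 7² + 6² = 101
101 = (1,2,2)_9 → 1² + 2² + 2² = 9
9 = (1,0)_9 → 1² + 0² = 1  — reached the fixed point 1.
1 → 1, so 1 is the first repeated value.

1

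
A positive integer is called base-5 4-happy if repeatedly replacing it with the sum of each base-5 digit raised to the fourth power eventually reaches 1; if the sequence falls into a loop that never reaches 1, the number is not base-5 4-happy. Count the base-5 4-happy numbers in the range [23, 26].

1

23: 23 → 337 → 129 → 257 → 33 → 83 → 163 → 99 → 593 → 499 → 849 → 595 → 593  (repeats 593)
24: 24 → 512 → 288 → 114 → 528 → 338 → 194 → 354 → 528  (repeats 528)
25: 25 → 1  (reaches 1)
26: 26 → 2 → 16 → 82 → 98 → 418 → 244 → 594 → 674 → 514 → 528 → 338 → 194 → 354 → 528  (repeats 528)
base-5 4-happy: 25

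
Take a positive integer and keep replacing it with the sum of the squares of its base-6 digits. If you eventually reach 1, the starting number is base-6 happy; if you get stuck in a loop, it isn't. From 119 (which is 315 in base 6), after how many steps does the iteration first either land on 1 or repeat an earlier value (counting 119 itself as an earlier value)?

13

119 = (3,1,5)_6 → 3² + 1² + 5² = 35
35 = (5,5)_6 → 5² + 5² = 50
50 = (1,2,2)_6 → 1² + 2² + 2² = 9
9 = (1,3)_6 → 1² + 3² = 10
10 = (1,4)_6 → 1² + 4² = 17
17 = (2,5)_6 → 2² + 5² = 29
29 = (4,5)_6 → 4² + 5² = 41
41 = (1,0,5)_6 → 1² + 0² + 5² = 26
26 = (4,2)_6 → 4² + 2² = 20
20 = (3,2)_6 → 3² + 2² = 13
13 = (2,1)_6 → 2² + 1² = 5
5 = (5)_6 → 5² = 25
25 = (4,1)_6 → 4² + 1² = 17  — 17 repeats.
That took 13 steps.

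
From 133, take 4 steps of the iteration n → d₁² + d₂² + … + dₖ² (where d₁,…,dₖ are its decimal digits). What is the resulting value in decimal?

100

133 → 1² + 3² + 3² = 19
19 → 1² + 9² = 82
82 → 8² + 2² = 68
68 → 6² + 8² = 100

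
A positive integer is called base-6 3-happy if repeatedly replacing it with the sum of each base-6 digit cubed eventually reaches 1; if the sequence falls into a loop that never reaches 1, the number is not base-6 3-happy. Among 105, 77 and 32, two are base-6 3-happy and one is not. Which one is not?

105

105: 105 → 160 → 136 → 155 → 190 → 190  — repeats 190 (not base-6 3-happy)
77: 77 → 133 → 92 → 43 → 3 → 27 → 91 → 36 → 1  — reaches 1 (base-6 3-happy)
32: 32 → 133 → 92 → 43 → 3 → 27 → 91 → 36 → 1  — reaches 1 (base-6 3-happy)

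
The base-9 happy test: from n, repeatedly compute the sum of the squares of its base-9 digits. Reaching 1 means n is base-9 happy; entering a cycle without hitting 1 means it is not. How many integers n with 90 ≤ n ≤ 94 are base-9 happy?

1

90: 90 → 2 → 4 → 16 → 50 → 50  (repeats 50)
91: 91 → 3 → 9 → 1  (reaches 1)
92: 92 → 6 → 36 → 16 → 50 → 50  (repeats 50)
93: 93 → 11 → 5 → 25 → 53 → 89 → 65 → 53  (repeats 53)
94: 94 → 18 → 4 → 16 → 50 → 50  (repeats 50)
base-9 happy: 91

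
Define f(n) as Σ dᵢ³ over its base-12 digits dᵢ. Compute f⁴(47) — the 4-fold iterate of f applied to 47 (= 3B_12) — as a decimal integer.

638

47 = (3,11)_12 → 3³ + 11³ = 1358
1358 = (9,5,2)_12 → 9³ + 5³ + 2³ = 862
862 = (5,11,10)_12 → 5³ + 11³ + 10³ = 2456
2456 = (1,5,0,8)_12 → 1³ + 5³ + 0³ + 8³ = 638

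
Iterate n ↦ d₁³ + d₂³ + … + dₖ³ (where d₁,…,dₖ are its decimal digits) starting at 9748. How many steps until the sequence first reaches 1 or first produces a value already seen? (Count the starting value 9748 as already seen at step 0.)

6

9748 → 9³ + 7³ + 4³ + 8³ = 729 + 343 + 64 + 512 = 1648
1648 → 1³ + 6³ + 4³ + 8³ = 1 + 216 + 64 + 512 = 793
793 → 7³ + 9³ + 3³ = 343 + 729 + 27 = 1099
1099 → 1³ + 0³ + 9³ + 9³ = 1 + 0 + 729 + 729 = 1459
1459 → 1³ + 4³ + 5³ + 9³ = 1 + 64 + 125 + 729 = 919
919 → 9³ + 1³ + 9³ = 729 + 1 + 729 = 1459  — 1459 repeats.
That took 6 steps.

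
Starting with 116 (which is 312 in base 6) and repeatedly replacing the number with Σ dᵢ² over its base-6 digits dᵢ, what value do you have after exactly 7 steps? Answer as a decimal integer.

41

116 = (3,1,2)_6 → 3² + 1² + 2² = 9 + 1 + 4 = 14
14 = (2,2)_6 → 2² + 2² = 4 + 4 = 8
8 = (1,2)_6 → 1² + 2² = 1 + 4 = 5
5 = (5)_6 → 5² = 25
25 = (4,1)_6 → 4² + 1² = 16 + 1 = 17
17 = (2,5)_6 → 2² + 5² = 4 + 25 = 29
29 = (4,5)_6 → 4² + 5² = 16 + 25 = 41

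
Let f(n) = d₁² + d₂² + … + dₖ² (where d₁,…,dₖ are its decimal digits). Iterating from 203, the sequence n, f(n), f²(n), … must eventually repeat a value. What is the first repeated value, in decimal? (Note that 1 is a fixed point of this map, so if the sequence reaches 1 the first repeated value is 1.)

1

203 → 2² + 0² + 3² = 13
13 → 1² + 3² = 10
10 → 1² + 0² = 1  — reached the fixed point 1.
1 → 1, so 1 is the first repeated value.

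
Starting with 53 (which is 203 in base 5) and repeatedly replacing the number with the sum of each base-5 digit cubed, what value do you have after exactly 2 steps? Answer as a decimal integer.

53 = (2,0,3)_5 → 2³ + 0³ + 3³ = 35
35 = (1,2,0)_5 → 1³ + 2³ + 0³ = 9

9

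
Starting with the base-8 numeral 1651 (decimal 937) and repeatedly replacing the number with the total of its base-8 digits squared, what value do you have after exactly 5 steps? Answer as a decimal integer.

937 = (1,6,5,1)_8 → 63
63 = (7,7)_8 → 98
98 = (1,4,2)_8 → 21
21 = (2,5)_8 → 29
29 = (3,5)_8 → 34

34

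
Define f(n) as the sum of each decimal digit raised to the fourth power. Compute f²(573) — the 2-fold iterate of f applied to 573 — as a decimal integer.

573 → 5⁴ + 7⁴ + 3⁴ = 3107
3107 → 3⁴ + 1⁴ + 0⁴ + 7⁴ = 2483

2483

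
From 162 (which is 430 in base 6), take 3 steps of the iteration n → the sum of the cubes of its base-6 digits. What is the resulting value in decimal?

162 = (4,3,0)_6 → 4³ + 3³ + 0³ = 91
91 = (2,3,1)_6 → 2³ + 3³ + 1³ = 36
36 = (1,0,0)_6 → 1³ + 0³ + 0³ = 1

1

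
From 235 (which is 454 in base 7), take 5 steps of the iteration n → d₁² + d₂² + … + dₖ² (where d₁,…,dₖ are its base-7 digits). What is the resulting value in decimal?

25

235 = (4,5,4)_7 → 4² + 5² + 4² = 57
57 = (1,1,1)_7 → 1² + 1² + 1² = 3
3 = (3)_7 → 3² = 9
9 = (1,2)_7 → 1² + 2² = 5
5 = (5)_7 → 5² = 25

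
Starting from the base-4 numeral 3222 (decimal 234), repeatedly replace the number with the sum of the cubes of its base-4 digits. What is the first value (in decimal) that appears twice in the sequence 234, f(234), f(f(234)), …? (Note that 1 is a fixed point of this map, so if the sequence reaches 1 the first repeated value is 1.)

9

234 = (3,2,2,2)_4 → 3³ + 2³ + 2³ + 2³ = 51
51 = (3,0,3)_4 → 3³ + 0³ + 3³ = 54
54 = (3,1,2)_4 → 3³ + 1³ + 2³ = 36
36 = (2,1,0)_4 → 2³ + 1³ + 0³ = 9
9 = (2,1)_4 → 2³ + 1³ = 9  — 9 already appeared earlier.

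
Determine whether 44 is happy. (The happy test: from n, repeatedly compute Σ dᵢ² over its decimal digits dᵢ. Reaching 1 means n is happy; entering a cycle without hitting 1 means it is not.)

happy

44 → 4² + 4² = 32
32 → 3² + 2² = 13
13 → 1² + 3² = 10
10 → 1² + 0² = 1  — reached 1.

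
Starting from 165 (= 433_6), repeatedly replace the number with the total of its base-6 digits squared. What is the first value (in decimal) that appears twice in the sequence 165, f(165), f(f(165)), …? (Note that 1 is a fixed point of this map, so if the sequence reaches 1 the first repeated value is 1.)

165 = (4,3,3)_6 → 4² + 3² + 3² = 34
34 = (5,4)_6 → 5² + 4² = 41
41 = (1,0,5)_6 → 1² + 0² + 5² = 26
26 = (4,2)_6 → 4² + 2² = 20
20 = (3,2)_6 → 3² + 2² = 13
13 = (2,1)_6 → 2² + 1² = 5
5 = (5)_6 → 5² = 25
25 = (4,1)_6 → 4² + 1² = 17
17 = (2,5)_6 → 2² + 5² = 29
29 = (4,5)_6 → 4² + 5² = 41  — 41 already appeared earlier.

41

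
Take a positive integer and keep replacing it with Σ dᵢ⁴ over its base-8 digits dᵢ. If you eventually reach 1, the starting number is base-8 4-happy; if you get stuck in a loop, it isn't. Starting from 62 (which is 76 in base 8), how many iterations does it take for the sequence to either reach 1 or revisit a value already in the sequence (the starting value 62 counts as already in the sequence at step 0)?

8

62 = (7,6)_8 → 7⁴ + 6⁴ = 2401 + 1296 = 3697
3697 = (7,1,6,1)_8 → 7⁴ + 1⁴ + 6⁴ + 1⁴ = 2401 + 1 + 1296 + 1 = 3699
3699 = (7,1,6,3)_8 → 7⁴ + 1⁴ + 6⁴ + 3⁴ = 2401 + 1 + 1296 + 81 = 3779
3779 = (7,3,0,3)_8 → 7⁴ + 3⁴ + 0⁴ + 3⁴ = 2401 + 81 + 0 + 81 = 2563
2563 = (5,0,0,3)_8 → 5⁴ + 0⁴ + 0⁴ + 3⁴ = 625 + 0 + 0 + 81 = 706
706 = (1,3,0,2)_8 → 1⁴ + 3⁴ + 0⁴ + 2⁴ = 1 + 81 + 0 + 16 = 98
98 = (1,4,2)_8 → 1⁴ + 4⁴ + 2⁴ = 1 + 256 + 16 = 273
273 = (4,2,1)_8 → 4⁴ + 2⁴ + 1⁴ = 256 + 16 + 1 = 273  — 273 repeats.
That took 8 steps.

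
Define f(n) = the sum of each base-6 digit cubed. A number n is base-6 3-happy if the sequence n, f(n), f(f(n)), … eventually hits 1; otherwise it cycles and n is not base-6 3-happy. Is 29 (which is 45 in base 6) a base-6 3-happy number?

29 = (4,5)_6 → 4³ + 5³ = 64 + 125 = 189
189 = (5,1,3)_6 → 5³ + 1³ + 3³ = 125 + 1 + 27 = 153
153 = (4,1,3)_6 → 4³ + 1³ + 3³ = 64 + 1 + 27 = 92
92 = (2,3,2)_6 → 2³ + 3³ + 2³ = 8 + 27 + 8 = 43
43 = (1,1,1)_6 → 1³ + 1³ + 1³ = 1 + 1 + 1 = 3
3 = (3)_6 → 3³ = 27
27 = (4,3)_6 → 4³ + 3³ = 64 + 27 = 91
91 = (2,3,1)_6 → 2³ + 3³ + 1³ = 8 + 27 + 1 = 36
36 = (1,0,0)_6 → 1³ + 0³ + 0³ = 1 + 0 + 0 = 1  — reached 1.

base-6 3-happy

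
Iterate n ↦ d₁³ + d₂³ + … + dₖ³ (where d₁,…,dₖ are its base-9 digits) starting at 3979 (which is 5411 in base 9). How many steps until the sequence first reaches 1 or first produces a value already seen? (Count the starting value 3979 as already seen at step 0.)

3979 = (5,4,1,1)_9 → 191
191 = (2,3,2)_9 → 43
43 = (4,7)_9 → 407
407 = (5,0,2)_9 → 133
133 = (1,5,7)_9 → 469
469 = (5,7,1)_9 → 469  — 469 repeats.
That took 6 steps.

6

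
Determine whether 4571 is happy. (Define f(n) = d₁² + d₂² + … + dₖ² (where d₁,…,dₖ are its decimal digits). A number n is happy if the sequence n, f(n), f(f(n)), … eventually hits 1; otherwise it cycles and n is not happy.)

happy

4571 → 91
91 → 82
82 → 68
68 → 100
100 → 1  — reached 1.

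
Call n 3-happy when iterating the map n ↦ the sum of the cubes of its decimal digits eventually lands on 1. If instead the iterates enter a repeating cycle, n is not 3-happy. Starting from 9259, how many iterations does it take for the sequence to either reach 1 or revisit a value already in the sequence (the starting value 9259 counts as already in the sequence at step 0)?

9259 → 9³ + 2³ + 5³ + 9³ = 729 + 8 + 125 + 729 = 1591
1591 → 1³ + 5³ + 9³ + 1³ = 1 + 125 + 729 + 1 = 856
856 → 8³ + 5³ + 6³ = 512 + 125 + 216 = 853
853 → 8³ + 5³ + 3³ = 512 + 125 + 27 = 664
664 → 6³ + 6³ + 4³ = 216 + 216 + 64 = 496
496 → 4³ + 9³ + 6³ = 64 + 729 + 216 = 1009
1009 → 1³ + 0³ + 0³ + 9³ = 1 + 0 + 0 + 729 = 730
730 → 7³ + 3³ + 0³ = 343 + 27 + 0 = 370
370 → 3³ + 7³ + 0³ = 27 + 343 + 0 = 370  — 370 repeats.
That took 9 steps.

9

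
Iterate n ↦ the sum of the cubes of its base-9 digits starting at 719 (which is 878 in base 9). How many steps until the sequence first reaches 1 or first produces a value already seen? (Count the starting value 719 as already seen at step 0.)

719 = (8,7,8)_9 → 8³ + 7³ + 8³ = 512 + 343 + 512 = 1367
1367 = (1,7,7,8)_9 → 1³ + 7³ + 7³ + 8³ = 1 + 343 + 343 + 512 = 1199
1199 = (1,5,7,2)_9 → 1³ + 5³ + 7³ + 2³ = 1 + 125 + 343 + 8 = 477
477 = (5,8,0)_9 → 5³ + 8³ + 0³ = 125 + 512 + 0 = 637
637 = (7,7,7)_9 → 7³ + 7³ + 7³ = 343 + 343 + 343 = 1029
1029 = (1,3,6,3)_9 → 1³ + 3³ + 6³ + 3³ = 1 + 27 + 216 + 27 = 271
271 = (3,3,1)_9 → 3³ + 3³ + 1³ = 27 + 27 + 1 = 55
55 = (6,1)_9 → 6³ + 1³ = 216 + 1 = 217
217 = (2,6,1)_9 → 2³ + 6³ + 1³ = 8 + 216 + 1 = 225
225 = (2,7,0)_9 → 2³ + 7³ + 0³ = 8 + 343 + 0 = 351
351 = (4,3,0)_9 → 4³ + 3³ + 0³ = 64 + 27 + 0 = 91
91 = (1,1,1)_9 → 1³ + 1³ + 1³ = 1 + 1 + 1 = 3
3 = (3)_9 → 3³ = 27
27 = (3,0)_9 → 3³ + 0³ = 27 + 0 = 27  — 27 repeats.
That took 14 steps.

14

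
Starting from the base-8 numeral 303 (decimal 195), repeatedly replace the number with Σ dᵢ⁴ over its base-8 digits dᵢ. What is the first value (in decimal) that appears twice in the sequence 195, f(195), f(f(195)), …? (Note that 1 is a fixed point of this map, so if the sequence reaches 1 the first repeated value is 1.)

195 = (3,0,3)_8 → 3⁴ + 0⁴ + 3⁴ = 81 + 0 + 81 = 162
162 = (2,4,2)_8 → 2⁴ + 4⁴ + 2⁴ = 16 + 256 + 16 = 288
288 = (4,4,0)_8 → 4⁴ + 4⁴ + 0⁴ = 256 + 256 + 0 = 512
512 = (1,0,0,0)_8 → 1⁴ + 0⁴ + 0⁴ + 0⁴ = 1 + 0 + 0 + 0 = 1  — reached the fixed point 1.
1 → 1, so 1 is the first repeated value.

1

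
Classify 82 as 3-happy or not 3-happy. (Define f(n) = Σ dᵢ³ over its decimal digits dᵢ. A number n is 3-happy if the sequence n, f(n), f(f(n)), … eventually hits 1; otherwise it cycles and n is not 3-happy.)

not 3-happy

82 → 8³ + 2³ = 512 + 8 = 520
520 → 5³ + 2³ + 0³ = 125 + 8 + 0 = 133
133 → 1³ + 3³ + 3³ = 1 + 27 + 27 = 55
55 → 5³ + 5³ = 125 + 125 = 250
250 → 2³ + 5³ + 0³ = 8 + 125 + 0 = 133  — 133 already seen; the sequence cycles without reaching 1.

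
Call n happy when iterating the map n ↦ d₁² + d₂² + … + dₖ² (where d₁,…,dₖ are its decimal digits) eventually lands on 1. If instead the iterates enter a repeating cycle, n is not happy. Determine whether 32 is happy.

32 → 3² + 2² = 13
13 → 1² + 3² = 10
10 → 1² + 0² = 1  — reached 1.

happy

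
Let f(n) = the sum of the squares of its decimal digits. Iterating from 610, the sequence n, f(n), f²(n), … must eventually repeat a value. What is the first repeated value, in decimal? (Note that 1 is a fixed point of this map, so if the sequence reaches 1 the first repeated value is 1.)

610 → 6² + 1² + 0² = 37
37 → 3² + 7² = 58
58 → 5² + 8² = 89
89 → 8² + 9² = 145
145 → 1² + 4² + 5² = 42
42 → 4² + 2² = 20
20 → 2² + 0² = 4
4 → 4² = 16
16 → 1² + 6² = 37  — 37 already appeared earlier.

37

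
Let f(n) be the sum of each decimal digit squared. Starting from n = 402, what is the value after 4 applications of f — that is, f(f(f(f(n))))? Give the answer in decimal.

402 → 20
20 → 4
4 → 16
16 → 37

37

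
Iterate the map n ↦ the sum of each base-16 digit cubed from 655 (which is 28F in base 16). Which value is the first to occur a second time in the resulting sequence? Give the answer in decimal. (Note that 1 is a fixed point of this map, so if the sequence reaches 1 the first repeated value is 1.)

655 = (2,8,15)_16 → 2³ + 8³ + 15³ = 8 + 512 + 3375 = 3895
3895 = (15,3,7)_16 → 15³ + 3³ + 7³ = 3375 + 27 + 343 = 3745
3745 = (14,10,1)_16 → 14³ + 10³ + 1³ = 2744 + 1000 + 1 = 3745  — 3745 already appeared earlier.

3745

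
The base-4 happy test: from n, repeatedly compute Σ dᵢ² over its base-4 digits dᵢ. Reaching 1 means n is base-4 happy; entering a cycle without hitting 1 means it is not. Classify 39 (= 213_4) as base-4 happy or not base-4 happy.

39 = (2,1,3)_4 → 2² + 1² + 3² = 4 + 1 + 9 = 14
14 = (3,2)_4 → 3² + 2² = 9 + 4 = 13
13 = (3,1)_4 → 3² + 1² = 9 + 1 = 10
10 = (2,2)_4 → 2² + 2² = 4 + 4 = 8
8 = (2,0)_4 → 2² + 0² = 4 + 0 = 4
4 = (1,0)_4 → 1² + 0² = 1 + 0 = 1  — reached 1.

base-4 happy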